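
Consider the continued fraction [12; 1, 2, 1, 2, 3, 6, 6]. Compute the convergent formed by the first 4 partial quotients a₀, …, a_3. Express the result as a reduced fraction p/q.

51/4

Start with 1.
2 + 1/(1/1) = 2 + 1/1 = 3/1
1 + 1/(3/1) = 1 + 1/3 = 4/3
12 + 1/(4/3) = 12 + 3/4 = 51/4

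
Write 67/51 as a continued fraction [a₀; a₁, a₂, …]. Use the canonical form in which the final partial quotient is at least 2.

[1; 3, 5, 3]

67 ÷ 51 → quotient 1, remainder 16
51 ÷ 16 → quotient 3, remainder 3
16 ÷ 3 → quotient 5, remainder 1
3 ÷ 1 → quotient 3, remainder 0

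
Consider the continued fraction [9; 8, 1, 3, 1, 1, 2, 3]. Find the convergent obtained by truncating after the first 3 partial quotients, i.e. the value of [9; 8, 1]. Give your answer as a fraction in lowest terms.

82/9

Build up convergents one term at a time:
a_0 = 9: 9/1
a_1 = 8: 73/8
a_2 = 1: 82/9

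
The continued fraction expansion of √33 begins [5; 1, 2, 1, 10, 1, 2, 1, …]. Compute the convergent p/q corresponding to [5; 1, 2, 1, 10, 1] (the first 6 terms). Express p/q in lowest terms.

270/47

Compute successive convergents:
a_0 = 5: 5/1
a_1 = 1: 6/1
a_2 = 2: 17/3
a_3 = 1: 23/4
a_4 = 10: 247/43
a_5 = 1: 270/47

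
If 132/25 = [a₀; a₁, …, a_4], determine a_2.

132 ÷ 25 → quotient 5, remainder 7
25 ÷ 7 → quotient 3, remainder 4
7 ÷ 4 → quotient 1, remainder 3

1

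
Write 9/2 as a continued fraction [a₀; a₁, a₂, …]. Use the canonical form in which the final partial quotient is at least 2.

[4; 2]

9 ÷ 2 → quotient 4, remainder 1
2 ÷ 1 → quotient 2, remainder 0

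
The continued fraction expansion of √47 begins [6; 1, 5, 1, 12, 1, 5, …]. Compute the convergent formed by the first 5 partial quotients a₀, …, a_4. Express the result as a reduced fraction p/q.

617/90

Start with 12.
1 + 1/(12/1) = 1 + 1/12 = 13/12
5 + 1/(13/12) = 5 + 12/13 = 77/13
1 + 1/(77/13) = 1 + 13/77 = 90/77
6 + 1/(90/77) = 6 + 77/90 = 617/90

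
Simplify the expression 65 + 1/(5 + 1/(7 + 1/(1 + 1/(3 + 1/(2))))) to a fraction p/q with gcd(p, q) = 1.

23405/359

Starting at the tail and folding back:
Start with 2.
3 + 1/(2/1) = 3 + 1/2 = 7/2
1 + 1/(7/2) = 1 + 2/7 = 9/7
7 + 1/(9/7) = 7 + 7/9 = 70/9
5 + 1/(70/9) = 5 + 9/70 = 359/70
65 + 1/(359/70) = 65 + 70/359 = 23405/359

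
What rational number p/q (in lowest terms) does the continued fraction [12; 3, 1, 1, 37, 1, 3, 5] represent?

Start with 5.
3 + 1/(5/1) = 3 + 1/5 = 16/5
1 + 1/(16/5) = 1 + 5/16 = 21/16
37 + 1/(21/16) = 37 + 16/21 = 793/21
1 + 1/(793/21) = 1 + 21/793 = 814/793
1 + 1/(814/793) = 1 + 793/814 = 1607/814
3 + 1/(1607/814) = 3 + 814/1607 = 5635/1607
12 + 1/(5635/1607) = 12 + 1607/5635 = 69227/5635

69227/5635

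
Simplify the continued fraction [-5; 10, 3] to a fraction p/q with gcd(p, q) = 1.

Starting at the tail and folding back:
Start with 3.
10 + 1/(3/1) = 10 + 1/3 = 31/3
-5 + 1/(31/3) = -5 + 3/31 = -152/31

-152/31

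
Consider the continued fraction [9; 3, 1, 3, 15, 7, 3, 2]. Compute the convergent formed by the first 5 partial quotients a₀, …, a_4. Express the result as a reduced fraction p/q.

Start with 15.
3 + 1/(15/1) = 3 + 1/15 = 46/15
1 + 1/(46/15) = 1 + 15/46 = 61/46
3 + 1/(61/46) = 3 + 46/61 = 229/61
9 + 1/(229/61) = 9 + 61/229 = 2122/229

2122/229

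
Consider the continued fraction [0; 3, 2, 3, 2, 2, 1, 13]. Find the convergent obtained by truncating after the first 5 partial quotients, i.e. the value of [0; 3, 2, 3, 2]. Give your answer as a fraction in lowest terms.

16/55

Work from the innermost term outward:
Start with 2.
3 + 1/(2/1) = 3 + 1/2 = 7/2
2 + 1/(7/2) = 2 + 2/7 = 16/7
3 + 1/(16/7) = 3 + 7/16 = 55/16
0 + 1/(55/16) = 0 + 16/55 = 16/55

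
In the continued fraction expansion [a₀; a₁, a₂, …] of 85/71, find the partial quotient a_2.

Repeatedly divide and take the remainder:
85 = 1·71 + 14, so a_0 = 1
71 = 5·14 + 1, so a_1 = 5
14 = 14·1 + 0, so a_2 = 14

14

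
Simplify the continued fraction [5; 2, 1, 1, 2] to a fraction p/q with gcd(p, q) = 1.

70/13

a_0 = 5: 5/1
a_1 = 2: 11/2
a_2 = 1: 16/3
a_3 = 1: 27/5
a_4 = 2: 70/13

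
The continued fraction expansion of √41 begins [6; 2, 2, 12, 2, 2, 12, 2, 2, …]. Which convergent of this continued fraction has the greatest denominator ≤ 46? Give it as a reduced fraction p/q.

a_0 = 6: 6/1  (≤ bound)
a_1 = 2: 13/2  (≤ bound)
a_2 = 2: 32/5  (≤ bound)
a_3 = 12: 397/62  (> 46, stop)

32/5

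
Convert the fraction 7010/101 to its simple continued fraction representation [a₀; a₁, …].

⌊7010/101⌋ = 69, remainder 41
⌊101/41⌋ = 2, remainder 19
⌊41/19⌋ = 2, remainder 3
⌊19/3⌋ = 6, remainder 1
⌊3/1⌋ = 3, remainder 0

[69; 2, 2, 6, 3]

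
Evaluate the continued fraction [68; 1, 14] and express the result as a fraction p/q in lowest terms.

a_0 = 68: 68/1
a_1 = 1: 69/1
a_2 = 14: 1034/15

1034/15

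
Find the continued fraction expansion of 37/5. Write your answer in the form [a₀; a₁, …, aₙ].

Apply division with remainder until the remainder is 0:
⌊37/5⌋ = 7, remainder 2
⌊5/2⌋ = 2, remainder 1
⌊2/1⌋ = 2, remainder 0

[7; 2, 2]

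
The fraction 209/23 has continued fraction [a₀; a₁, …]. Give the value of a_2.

2

Apply division with remainder until the remainder is 0:
209 ÷ 23 → quotient 9, remainder 2
23 ÷ 2 → quotient 11, remainder 1
2 ÷ 1 → quotient 2, remainder 0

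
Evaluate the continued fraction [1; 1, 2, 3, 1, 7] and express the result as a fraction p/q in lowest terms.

171/101

Use the convergent recurrence hₖ = aₖ·hₖ₋₁ + hₖ₋₂ (and likewise for the denominators kₖ):
a_0 = 1: 1/1
a_1 = 1: 2/1
a_2 = 2: 5/3
a_3 = 3: 17/10
a_4 = 1: 22/13
a_5 = 7: 171/101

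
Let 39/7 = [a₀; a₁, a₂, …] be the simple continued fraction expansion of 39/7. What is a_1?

⌊39/7⌋ = 5, remainder 4
⌊7/4⌋ = 1, remainder 3

1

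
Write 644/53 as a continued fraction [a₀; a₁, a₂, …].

[12; 6, 1, 1, 1, 2]

Run the Euclidean algorithm, recording each quotient:
644 ÷ 53 → quotient 12, remainder 8
53 ÷ 8 → quotient 6, remainder 5
8 ÷ 5 → quotient 1, remainder 3
5 ÷ 3 → quotient 1, remainder 2
3 ÷ 2 → quotient 1, remainder 1
2 ÷ 1 → quotient 2, remainder 0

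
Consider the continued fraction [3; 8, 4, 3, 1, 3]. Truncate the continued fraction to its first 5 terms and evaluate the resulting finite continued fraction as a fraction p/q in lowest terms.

Start with 1.
3 + 1/(1/1) = 3 + 1/1 = 4/1
4 + 1/(4/1) = 4 + 1/4 = 17/4
8 + 1/(17/4) = 8 + 4/17 = 140/17
3 + 1/(140/17) = 3 + 17/140 = 437/140

437/140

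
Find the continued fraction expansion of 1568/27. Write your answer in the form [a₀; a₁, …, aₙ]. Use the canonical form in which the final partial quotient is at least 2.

1568 = 58·27 + 2, so a_0 = 58
27 = 13·2 + 1, so a_1 = 13
2 = 2·1 + 0, so a_2 = 2

[58; 13, 2]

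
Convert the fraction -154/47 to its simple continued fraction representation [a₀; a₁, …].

-154 ÷ 47 → quotient -4, remainder 34
47 ÷ 34 → quotient 1, remainder 13
34 ÷ 13 → quotient 2, remainder 8
13 ÷ 8 → quotient 1, remainder 5
8 ÷ 5 → quotient 1, remainder 3
5 ÷ 3 → quotient 1, remainder 2
3 ÷ 2 → quotient 1, remainder 1
2 ÷ 1 → quotient 2, remainder 0

[-4; 1, 2, 1, 1, 1, 1, 2]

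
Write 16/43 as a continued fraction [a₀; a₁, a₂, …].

16 ÷ 43 → quotient 0, remainder 16
43 ÷ 16 → quotient 2, remainder 11
16 ÷ 11 → quotient 1, remainder 5
11 ÷ 5 → quotient 2, remainder 1
5 ÷ 1 → quotient 5, remainder 0

[0; 2, 1, 2, 5]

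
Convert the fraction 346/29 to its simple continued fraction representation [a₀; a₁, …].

[11; 1, 13, 2]

346 ÷ 29 → quotient 11, remainder 27
29 ÷ 27 → quotient 1, remainder 2
27 ÷ 2 → quotient 13, remainder 1
2 ÷ 1 → quotient 2, remainder 0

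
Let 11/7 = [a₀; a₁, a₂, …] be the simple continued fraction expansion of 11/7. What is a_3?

Repeatedly divide and take the remainder:
⌊11/7⌋ = 1, remainder 4
⌊7/4⌋ = 1, remainder 3
⌊4/3⌋ = 1, remainder 1
⌊3/1⌋ = 3, remainder 0

3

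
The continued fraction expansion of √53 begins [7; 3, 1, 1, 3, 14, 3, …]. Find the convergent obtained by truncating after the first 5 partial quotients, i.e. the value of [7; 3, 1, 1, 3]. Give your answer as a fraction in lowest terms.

182/25

Use the convergent recurrence hₖ = aₖ·hₖ₋₁ + hₖ₋₂ (and likewise for the denominators kₖ):
a_0 = 7: 7/1
a_1 = 3: 22/3
a_2 = 1: 29/4
a_3 = 1: 51/7
a_4 = 3: 182/25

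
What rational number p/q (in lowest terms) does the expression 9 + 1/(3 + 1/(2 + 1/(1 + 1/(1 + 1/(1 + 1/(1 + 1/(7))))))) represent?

3114/335

Start with 7.
1 + 1/(7/1) = 1 + 1/7 = 8/7
1 + 1/(8/7) = 1 + 7/8 = 15/8
1 + 1/(15/8) = 1 + 8/15 = 23/15
1 + 1/(23/15) = 1 + 15/23 = 38/23
2 + 1/(38/23) = 2 + 23/38 = 99/38
3 + 1/(99/38) = 3 + 38/99 = 335/99
9 + 1/(335/99) = 9 + 99/335 = 3114/335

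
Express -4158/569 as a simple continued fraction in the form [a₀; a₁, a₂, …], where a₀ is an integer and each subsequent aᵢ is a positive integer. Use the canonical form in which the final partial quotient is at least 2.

⌊-4158/569⌋ = -8, remainder 394
⌊569/394⌋ = 1, remainder 175
⌊394/175⌋ = 2, remainder 44
⌊175/44⌋ = 3, remainder 43
⌊44/43⌋ = 1, remainder 1
⌊43/1⌋ = 43, remainder 0

[-8; 1, 2, 3, 1, 43]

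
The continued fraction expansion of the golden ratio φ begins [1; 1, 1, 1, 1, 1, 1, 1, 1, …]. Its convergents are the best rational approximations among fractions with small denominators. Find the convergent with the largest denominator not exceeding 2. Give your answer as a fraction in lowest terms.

List convergents until the denominator exceeds the bound:
a_0 = 1: 1/1  (≤ bound)
a_1 = 1: 2/1  (≤ bound)
a_2 = 1: 3/2  (≤ bound)
a_3 = 1: 5/3  (> 2, stop)

3/2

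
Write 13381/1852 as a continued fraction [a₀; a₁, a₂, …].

[7; 4, 2, 3, 1, 3, 12]

⌊13381/1852⌋ = 7, remainder 417
⌊1852/417⌋ = 4, remainder 184
⌊417/184⌋ = 2, remainder 49
⌊184/49⌋ = 3, remainder 37
⌊49/37⌋ = 1, remainder 12
⌊37/12⌋ = 3, remainder 1
⌊12/1⌋ = 12, remainder 0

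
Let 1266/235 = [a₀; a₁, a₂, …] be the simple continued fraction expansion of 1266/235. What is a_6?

Repeatedly divide and take the remainder:
⌊1266/235⌋ = 5, remainder 91
⌊235/91⌋ = 2, remainder 53
⌊91/53⌋ = 1, remainder 38
⌊53/38⌋ = 1, remainder 15
⌊38/15⌋ = 2, remainder 8
⌊15/8⌋ = 1, remainder 7
⌊8/7⌋ = 1, remainder 1

1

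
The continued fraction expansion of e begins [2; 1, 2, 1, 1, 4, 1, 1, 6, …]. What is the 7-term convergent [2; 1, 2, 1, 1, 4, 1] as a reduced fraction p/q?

Use the convergent recurrence hₖ = aₖ·hₖ₋₁ + hₖ₋₂ (and likewise for the denominators kₖ):
a_0 = 2: 2/1
a_1 = 1: 3/1
a_2 = 2: 8/3
a_3 = 1: 11/4
a_4 = 1: 19/7
a_5 = 4: 87/32
a_6 = 1: 106/39

106/39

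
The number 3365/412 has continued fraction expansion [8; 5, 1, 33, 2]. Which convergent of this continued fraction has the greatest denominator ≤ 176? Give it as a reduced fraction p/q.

a_0 = 8: 8/1  (≤ bound)
a_1 = 5: 41/5  (≤ bound)
a_2 = 1: 49/6  (≤ bound)
a_3 = 33: 1658/203  (> 176, stop)

49/6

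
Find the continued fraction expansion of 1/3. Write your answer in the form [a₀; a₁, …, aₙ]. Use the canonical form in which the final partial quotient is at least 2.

[0; 3]

1 = 0·3 + 1, so a_0 = 0
3 = 3·1 + 0, so a_1 = 3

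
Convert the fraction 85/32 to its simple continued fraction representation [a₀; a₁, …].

[2; 1, 1, 1, 10]

Run the Euclidean algorithm, recording each quotient:
85 ÷ 32 → quotient 2, remainder 21
32 ÷ 21 → quotient 1, remainder 11
21 ÷ 11 → quotient 1, remainder 10
11 ÷ 10 → quotient 1, remainder 1
10 ÷ 1 → quotient 10, remainder 0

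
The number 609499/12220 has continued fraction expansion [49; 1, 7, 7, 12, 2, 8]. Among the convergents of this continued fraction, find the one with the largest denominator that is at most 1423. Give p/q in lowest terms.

34515/692

a_0 = 49: 49/1  (≤ bound)
a_1 = 1: 50/1  (≤ bound)
a_2 = 7: 399/8  (≤ bound)
a_3 = 7: 2843/57  (≤ bound)
a_4 = 12: 34515/692  (≤ bound)
a_5 = 2: 71873/1441  (> 1423, stop)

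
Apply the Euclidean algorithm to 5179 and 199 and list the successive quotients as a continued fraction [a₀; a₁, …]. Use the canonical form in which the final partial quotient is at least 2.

Run the Euclidean algorithm, recording each quotient:
⌊5179/199⌋ = 26, remainder 5
⌊199/5⌋ = 39, remainder 4
⌊5/4⌋ = 1, remainder 1
⌊4/1⌋ = 4, remainder 0

[26; 39, 1, 4]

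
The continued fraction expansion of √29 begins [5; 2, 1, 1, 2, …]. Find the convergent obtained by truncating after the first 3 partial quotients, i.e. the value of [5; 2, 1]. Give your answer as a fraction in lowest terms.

Compute successive convergents:
a_0 = 5: 5/1
a_1 = 2: 11/2
a_2 = 1: 16/3

16/3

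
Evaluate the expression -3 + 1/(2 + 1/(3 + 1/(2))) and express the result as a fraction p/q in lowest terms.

Use the convergent recurrence hₖ = aₖ·hₖ₋₁ + hₖ₋₂ (and likewise for the denominators kₖ):
a_0 = -3: -3/1
a_1 = 2: -5/2
a_2 = 3: -18/7
a_3 = 2: -41/16

-41/16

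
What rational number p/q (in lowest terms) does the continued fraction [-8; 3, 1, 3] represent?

-116/15

a_0 = -8: -8/1
a_1 = 3: -23/3
a_2 = 1: -31/4
a_3 = 3: -116/15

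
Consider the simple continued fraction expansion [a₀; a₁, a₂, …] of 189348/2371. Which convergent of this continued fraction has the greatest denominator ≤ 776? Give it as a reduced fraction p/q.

60454/757

List convergents until the denominator exceeds the bound:
a_0 = 79: 79/1  (≤ bound)
a_1 = 1: 80/1  (≤ bound)
a_2 = 6: 559/7  (≤ bound)
a_3 = 7: 3993/50  (≤ bound)
a_4 = 15: 60454/757  (≤ bound)
a_5 = 1: 64447/807  (> 776, stop)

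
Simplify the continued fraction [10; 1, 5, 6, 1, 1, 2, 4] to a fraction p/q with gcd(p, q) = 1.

Start with 4.
2 + 1/(4/1) = 2 + 1/4 = 9/4
1 + 1/(9/4) = 1 + 4/9 = 13/9
1 + 1/(13/9) = 1 + 9/13 = 22/13
6 + 1/(22/13) = 6 + 13/22 = 145/22
5 + 1/(145/22) = 5 + 22/145 = 747/145
1 + 1/(747/145) = 1 + 145/747 = 892/747
10 + 1/(892/747) = 10 + 747/892 = 9667/892

9667/892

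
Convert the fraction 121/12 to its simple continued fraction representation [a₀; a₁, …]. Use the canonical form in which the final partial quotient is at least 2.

Apply division with remainder until the remainder is 0:
121 ÷ 12 → quotient 10, remainder 1
12 ÷ 1 → quotient 12, remainder 0

[10; 12]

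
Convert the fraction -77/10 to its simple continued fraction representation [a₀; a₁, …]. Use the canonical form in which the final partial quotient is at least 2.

⌊-77/10⌋ = -8, remainder 3
⌊10/3⌋ = 3, remainder 1
⌊3/1⌋ = 3, remainder 0

[-8; 3, 3]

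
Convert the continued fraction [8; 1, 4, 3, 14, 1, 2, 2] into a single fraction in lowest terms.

Start with 2.
2 + 1/(2/1) = 2 + 1/2 = 5/2
1 + 1/(5/2) = 1 + 2/5 = 7/5
14 + 1/(7/5) = 14 + 5/7 = 103/7
3 + 1/(103/7) = 3 + 7/103 = 316/103
4 + 1/(316/103) = 4 + 103/316 = 1367/316
1 + 1/(1367/316) = 1 + 316/1367 = 1683/1367
8 + 1/(1683/1367) = 8 + 1367/1683 = 14831/1683

14831/1683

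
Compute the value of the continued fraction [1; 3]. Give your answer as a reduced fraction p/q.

4/3

Use the convergent recurrence hₖ = aₖ·hₖ₋₁ + hₖ₋₂ (and likewise for the denominators kₖ):
a_0 = 1: 1/1
a_1 = 3: 4/3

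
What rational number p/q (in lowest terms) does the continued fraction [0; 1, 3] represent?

Collapse the nested fraction from the inside out:
Start with 3.
1 + 1/(3/1) = 1 + 1/3 = 4/3
0 + 1/(4/3) = 0 + 3/4 = 3/4

3/4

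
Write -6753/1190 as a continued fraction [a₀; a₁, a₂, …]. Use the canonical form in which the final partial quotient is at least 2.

-6753 = -6·1190 + 387, so a_0 = -6
1190 = 3·387 + 29, so a_1 = 3
387 = 13·29 + 10, so a_2 = 13
29 = 2·10 + 9, so a_3 = 2
10 = 1·9 + 1, so a_4 = 1
9 = 9·1 + 0, so a_5 = 9

[-6; 3, 13, 2, 1, 9]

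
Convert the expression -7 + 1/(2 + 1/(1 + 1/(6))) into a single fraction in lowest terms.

a_0 = -7: -7/1
a_1 = 2: -13/2
a_2 = 1: -20/3
a_3 = 6: -133/20

-133/20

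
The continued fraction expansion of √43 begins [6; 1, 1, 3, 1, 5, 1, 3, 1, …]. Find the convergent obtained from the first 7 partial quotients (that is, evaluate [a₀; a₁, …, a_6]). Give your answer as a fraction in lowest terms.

400/61

a_0 = 6: 6/1
a_1 = 1: 7/1
a_2 = 1: 13/2
a_3 = 3: 46/7
a_4 = 1: 59/9
a_5 = 5: 341/52
a_6 = 1: 400/61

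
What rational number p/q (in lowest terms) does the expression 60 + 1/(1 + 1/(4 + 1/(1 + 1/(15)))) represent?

Starting at the tail and folding back:
Start with 15.
1 + 1/(15/1) = 1 + 1/15 = 16/15
4 + 1/(16/15) = 4 + 15/16 = 79/16
1 + 1/(79/16) = 1 + 16/79 = 95/79
60 + 1/(95/79) = 60 + 79/95 = 5779/95

5779/95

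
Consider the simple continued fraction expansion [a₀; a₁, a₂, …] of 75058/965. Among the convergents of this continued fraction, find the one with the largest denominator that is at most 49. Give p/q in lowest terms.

a_0 = 77: 77/1  (≤ bound)
a_1 = 1: 78/1  (≤ bound)
a_2 = 3: 311/4  (≤ bound)
a_3 = 1: 389/5  (≤ bound)
a_4 = 1: 700/9  (≤ bound)
a_5 = 4: 3189/41  (≤ bound)
a_6 = 3: 10267/132  (> 49, stop)

3189/41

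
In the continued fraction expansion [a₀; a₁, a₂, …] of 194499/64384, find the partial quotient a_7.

194499 ÷ 64384 → quotient 3, remainder 1347
64384 ÷ 1347 → quotient 47, remainder 1075
1347 ÷ 1075 → quotient 1, remainder 272
1075 ÷ 272 → quotient 3, remainder 259
272 ÷ 259 → quotient 1, remainder 13
259 ÷ 13 → quotient 19, remainder 12
13 ÷ 12 → quotient 1, remainder 1
12 ÷ 1 → quotient 12, remainder 0

12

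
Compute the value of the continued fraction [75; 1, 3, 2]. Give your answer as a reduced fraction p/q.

682/9

Build up convergents one term at a time:
a_0 = 75: 75/1
a_1 = 1: 76/1
a_2 = 3: 303/4
a_3 = 2: 682/9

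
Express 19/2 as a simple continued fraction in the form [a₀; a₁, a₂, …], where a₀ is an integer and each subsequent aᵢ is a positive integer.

19 = 9·2 + 1, so a_0 = 9
2 = 2·1 + 0, so a_1 = 2

[9; 2]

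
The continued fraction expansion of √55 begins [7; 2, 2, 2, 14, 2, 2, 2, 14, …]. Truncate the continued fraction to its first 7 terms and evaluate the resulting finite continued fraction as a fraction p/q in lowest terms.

Build up convergents one term at a time:
a_0 = 7: 7/1
a_1 = 2: 15/2
a_2 = 2: 37/5
a_3 = 2: 89/12
a_4 = 14: 1283/173
a_5 = 2: 2655/358
a_6 = 2: 6593/889

6593/889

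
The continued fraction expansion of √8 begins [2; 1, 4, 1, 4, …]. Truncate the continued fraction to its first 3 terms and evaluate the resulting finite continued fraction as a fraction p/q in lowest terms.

Collapse the nested fraction from the inside out:
Start with 4.
1 + 1/(4/1) = 1 + 1/4 = 5/4
2 + 1/(5/4) = 2 + 4/5 = 14/5

14/5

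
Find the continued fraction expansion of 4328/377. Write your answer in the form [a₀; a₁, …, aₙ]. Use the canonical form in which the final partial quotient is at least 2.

4328 = 11·377 + 181, so a_0 = 11
377 = 2·181 + 15, so a_1 = 2
181 = 12·15 + 1, so a_2 = 12
15 = 15·1 + 0, so a_3 = 15

[11; 2, 12, 15]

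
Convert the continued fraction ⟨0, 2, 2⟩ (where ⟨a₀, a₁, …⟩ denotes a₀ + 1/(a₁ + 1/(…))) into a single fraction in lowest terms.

Collapse the nested fraction from the inside out:
Start with 2.
2 + 1/(2/1) = 2 + 1/2 = 5/2
0 + 1/(5/2) = 0 + 2/5 = 2/5

2/5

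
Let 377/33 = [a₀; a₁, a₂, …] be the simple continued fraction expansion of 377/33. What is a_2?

377 = 11·33 + 14, so a_0 = 11
33 = 2·14 + 5, so a_1 = 2
14 = 2·5 + 4, so a_2 = 2

2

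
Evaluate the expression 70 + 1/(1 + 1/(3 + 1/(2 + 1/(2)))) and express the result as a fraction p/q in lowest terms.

Build up convergents one term at a time:
a_0 = 70: 70/1
a_1 = 1: 71/1
a_2 = 3: 283/4
a_3 = 2: 637/9
a_4 = 2: 1557/22

1557/22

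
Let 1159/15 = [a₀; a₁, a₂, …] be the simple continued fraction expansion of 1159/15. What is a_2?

1

⌊1159/15⌋ = 77, remainder 4
⌊15/4⌋ = 3, remainder 3
⌊4/3⌋ = 1, remainder 1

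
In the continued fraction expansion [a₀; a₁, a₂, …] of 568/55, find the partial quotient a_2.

Repeatedly divide and take the remainder:
568 ÷ 55 → quotient 10, remainder 18
55 ÷ 18 → quotient 3, remainder 1
18 ÷ 1 → quotient 18, remainder 0

18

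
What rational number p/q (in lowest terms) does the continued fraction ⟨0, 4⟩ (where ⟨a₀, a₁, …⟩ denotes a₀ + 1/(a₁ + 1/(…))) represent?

1/4

Start with 4.
0 + 1/(4/1) = 0 + 1/4 = 1/4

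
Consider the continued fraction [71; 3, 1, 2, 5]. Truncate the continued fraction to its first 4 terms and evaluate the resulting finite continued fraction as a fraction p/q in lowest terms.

Use the convergent recurrence hₖ = aₖ·hₖ₋₁ + hₖ₋₂ (and likewise for the denominators kₖ):
a_0 = 71: 71/1
a_1 = 3: 214/3
a_2 = 1: 285/4
a_3 = 2: 784/11

784/11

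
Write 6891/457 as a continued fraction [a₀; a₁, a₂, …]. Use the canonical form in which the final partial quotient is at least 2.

Run the Euclidean algorithm, recording each quotient:
⌊6891/457⌋ = 15, remainder 36
⌊457/36⌋ = 12, remainder 25
⌊36/25⌋ = 1, remainder 11
⌊25/11⌋ = 2, remainder 3
⌊11/3⌋ = 3, remainder 2
⌊3/2⌋ = 1, remainder 1
⌊2/1⌋ = 2, remainder 0

[15; 12, 1, 2, 3, 1, 2]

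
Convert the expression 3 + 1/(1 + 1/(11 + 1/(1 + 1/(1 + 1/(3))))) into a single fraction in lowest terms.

345/88

Collapse the nested fraction from the inside out:
Start with 3.
1 + 1/(3/1) = 1 + 1/3 = 4/3
1 + 1/(4/3) = 1 + 3/4 = 7/4
11 + 1/(7/4) = 11 + 4/7 = 81/7
1 + 1/(81/7) = 1 + 7/81 = 88/81
3 + 1/(88/81) = 3 + 81/88 = 345/88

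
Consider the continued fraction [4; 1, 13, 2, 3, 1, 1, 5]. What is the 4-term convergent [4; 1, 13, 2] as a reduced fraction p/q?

143/29

a_0 = 4: 4/1
a_1 = 1: 5/1
a_2 = 13: 69/14
a_3 = 2: 143/29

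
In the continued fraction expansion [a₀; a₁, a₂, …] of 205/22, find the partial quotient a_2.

Run the Euclidean algorithm, recording each quotient:
⌊205/22⌋ = 9, remainder 7
⌊22/7⌋ = 3, remainder 1
⌊7/1⌋ = 7, remainder 0

7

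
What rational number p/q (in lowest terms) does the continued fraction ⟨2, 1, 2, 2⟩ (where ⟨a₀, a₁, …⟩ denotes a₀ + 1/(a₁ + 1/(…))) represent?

19/7

Start with 2.
2 + 1/(2/1) = 2 + 1/2 = 5/2
1 + 1/(5/2) = 1 + 2/5 = 7/5
2 + 1/(7/5) = 2 + 5/7 = 19/7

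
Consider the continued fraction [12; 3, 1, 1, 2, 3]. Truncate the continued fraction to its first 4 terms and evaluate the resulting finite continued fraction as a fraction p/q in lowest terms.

a_0 = 12: 12/1
a_1 = 3: 37/3
a_2 = 1: 49/4
a_3 = 1: 86/7

86/7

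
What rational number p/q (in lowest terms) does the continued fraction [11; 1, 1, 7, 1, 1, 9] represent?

a_0 = 11: 11/1
a_1 = 1: 12/1
a_2 = 1: 23/2
a_3 = 7: 173/15
a_4 = 1: 196/17
a_5 = 1: 369/32
a_6 = 9: 3517/305

3517/305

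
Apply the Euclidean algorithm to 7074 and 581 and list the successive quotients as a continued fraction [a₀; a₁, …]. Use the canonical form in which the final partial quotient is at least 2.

[12; 5, 1, 2, 3, 2, 4]

7074 = 12·581 + 102, so a_0 = 12
581 = 5·102 + 71, so a_1 = 5
102 = 1·71 + 31, so a_2 = 1
71 = 2·31 + 9, so a_3 = 2
31 = 3·9 + 4, so a_4 = 3
9 = 2·4 + 1, so a_5 = 2
4 = 4·1 + 0, so a_6 = 4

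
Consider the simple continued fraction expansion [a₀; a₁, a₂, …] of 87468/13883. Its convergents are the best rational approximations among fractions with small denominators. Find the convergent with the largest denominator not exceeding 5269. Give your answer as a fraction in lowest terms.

22297/3539

List convergents until the denominator exceeds the bound:
a_0 = 6: 6/1  (≤ bound)
a_1 = 3: 19/3  (≤ bound)
a_2 = 3: 63/10  (≤ bound)
a_3 = 26: 1657/263  (≤ bound)
a_4 = 1: 1720/273  (≤ bound)
a_5 = 11: 20577/3266  (≤ bound)
a_6 = 1: 22297/3539  (≤ bound)
a_7 = 3: 87468/13883  (> 5269, stop)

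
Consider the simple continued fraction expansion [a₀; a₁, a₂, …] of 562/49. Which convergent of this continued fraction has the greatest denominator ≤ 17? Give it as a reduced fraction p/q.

a_0 = 11: 11/1  (≤ bound)
a_1 = 2: 23/2  (≤ bound)
a_2 = 7: 172/15  (≤ bound)
a_3 = 1: 195/17  (≤ bound)
a_4 = 2: 562/49  (> 17, stop)

195/17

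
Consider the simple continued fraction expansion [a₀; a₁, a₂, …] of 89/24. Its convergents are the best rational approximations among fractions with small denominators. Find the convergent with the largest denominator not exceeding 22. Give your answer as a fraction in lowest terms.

26/7

a_0 = 3: 3/1  (≤ bound)
a_1 = 1: 4/1  (≤ bound)
a_2 = 2: 11/3  (≤ bound)
a_3 = 2: 26/7  (≤ bound)
a_4 = 3: 89/24  (> 22, stop)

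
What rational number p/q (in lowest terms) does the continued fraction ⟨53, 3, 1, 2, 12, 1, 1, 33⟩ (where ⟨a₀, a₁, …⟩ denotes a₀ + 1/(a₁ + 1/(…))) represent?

Start with 33.
1 + 1/(33/1) = 1 + 1/33 = 34/33
1 + 1/(34/33) = 1 + 33/34 = 67/34
12 + 1/(67/34) = 12 + 34/67 = 838/67
2 + 1/(838/67) = 2 + 67/838 = 1743/838
1 + 1/(1743/838) = 1 + 838/1743 = 2581/1743
3 + 1/(2581/1743) = 3 + 1743/2581 = 9486/2581
53 + 1/(9486/2581) = 53 + 2581/9486 = 505339/9486

505339/9486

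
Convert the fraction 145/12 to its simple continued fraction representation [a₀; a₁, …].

[12; 12]

Run the Euclidean algorithm, recording each quotient:
⌊145/12⌋ = 12, remainder 1
⌊12/1⌋ = 12, remainder 0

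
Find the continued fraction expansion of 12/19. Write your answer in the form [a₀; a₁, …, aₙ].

12 = 0·19 + 12, so a_0 = 0
19 = 1·12 + 7, so a_1 = 1
12 = 1·7 + 5, so a_2 = 1
7 = 1·5 + 2, so a_3 = 1
5 = 2·2 + 1, so a_4 = 2
2 = 2·1 + 0, so a_5 = 2

[0; 1, 1, 1, 2, 2]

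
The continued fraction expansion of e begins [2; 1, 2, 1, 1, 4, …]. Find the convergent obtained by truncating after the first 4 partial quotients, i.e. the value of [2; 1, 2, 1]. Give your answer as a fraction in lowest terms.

Use the convergent recurrence hₖ = aₖ·hₖ₋₁ + hₖ₋₂ (and likewise for the denominators kₖ):
a_0 = 2: 2/1
a_1 = 1: 3/1
a_2 = 2: 8/3
a_3 = 1: 11/4

11/4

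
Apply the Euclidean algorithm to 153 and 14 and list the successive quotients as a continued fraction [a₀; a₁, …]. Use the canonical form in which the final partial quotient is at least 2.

[10; 1, 13]

153 ÷ 14 → quotient 10, remainder 13
14 ÷ 13 → quotient 1, remainder 1
13 ÷ 1 → quotient 13, remainder 0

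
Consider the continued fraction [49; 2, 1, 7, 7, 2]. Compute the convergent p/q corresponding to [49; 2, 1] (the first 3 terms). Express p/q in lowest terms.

Collapse the nested fraction from the inside out:
Start with 1.
2 + 1/(1/1) = 2 + 1/1 = 3/1
49 + 1/(3/1) = 49 + 1/3 = 148/3

148/3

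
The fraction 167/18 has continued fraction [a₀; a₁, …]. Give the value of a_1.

3

⌊167/18⌋ = 9, remainder 5
⌊18/5⌋ = 3, remainder 3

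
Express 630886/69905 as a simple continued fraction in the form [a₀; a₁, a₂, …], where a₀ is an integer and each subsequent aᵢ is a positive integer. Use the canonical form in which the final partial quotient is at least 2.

[9; 40, 6, 1, 1, 3, 12, 3]

⌊630886/69905⌋ = 9, remainder 1741
⌊69905/1741⌋ = 40, remainder 265
⌊1741/265⌋ = 6, remainder 151
⌊265/151⌋ = 1, remainder 114
⌊151/114⌋ = 1, remainder 37
⌊114/37⌋ = 3, remainder 3
⌊37/3⌋ = 12, remainder 1
⌊3/1⌋ = 3, remainder 0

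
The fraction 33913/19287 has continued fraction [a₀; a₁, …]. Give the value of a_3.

7

⌊33913/19287⌋ = 1, remainder 14626
⌊19287/14626⌋ = 1, remainder 4661
⌊14626/4661⌋ = 3, remainder 643
⌊4661/643⌋ = 7, remainder 160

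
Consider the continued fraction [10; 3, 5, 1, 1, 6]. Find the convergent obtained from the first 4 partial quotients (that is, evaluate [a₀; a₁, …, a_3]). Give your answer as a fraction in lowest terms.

196/19

Work from the innermost term outward:
Start with 1.
5 + 1/(1/1) = 5 + 1/1 = 6/1
3 + 1/(6/1) = 3 + 1/6 = 19/6
10 + 1/(19/6) = 10 + 6/19 = 196/19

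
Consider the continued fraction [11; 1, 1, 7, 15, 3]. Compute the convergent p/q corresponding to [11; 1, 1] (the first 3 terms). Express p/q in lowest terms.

23/2

a_0 = 11: 11/1
a_1 = 1: 12/1
a_2 = 1: 23/2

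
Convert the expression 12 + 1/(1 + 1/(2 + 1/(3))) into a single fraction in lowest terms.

127/10

Collapse the nested fraction from the inside out:
Start with 3.
2 + 1/(3/1) = 2 + 1/3 = 7/3
1 + 1/(7/3) = 1 + 3/7 = 10/7
12 + 1/(10/7) = 12 + 7/10 = 127/10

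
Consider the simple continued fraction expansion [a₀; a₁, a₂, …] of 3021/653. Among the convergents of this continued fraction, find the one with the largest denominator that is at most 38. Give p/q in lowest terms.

37/8

List convergents until the denominator exceeds the bound:
a_0 = 4: 4/1  (≤ bound)
a_1 = 1: 5/1  (≤ bound)
a_2 = 1: 9/2  (≤ bound)
a_3 = 1: 14/3  (≤ bound)
a_4 = 2: 37/8  (≤ bound)
a_5 = 11: 421/91  (> 38, stop)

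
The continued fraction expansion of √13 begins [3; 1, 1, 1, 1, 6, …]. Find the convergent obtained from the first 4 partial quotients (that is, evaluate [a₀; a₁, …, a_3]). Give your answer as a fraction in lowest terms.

11/3

Start with 1.
1 + 1/(1/1) = 1 + 1/1 = 2/1
1 + 1/(2/1) = 1 + 1/2 = 3/2
3 + 1/(3/2) = 3 + 2/3 = 11/3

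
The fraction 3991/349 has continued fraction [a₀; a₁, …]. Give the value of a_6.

⌊3991/349⌋ = 11, remainder 152
⌊349/152⌋ = 2, remainder 45
⌊152/45⌋ = 3, remainder 17
⌊45/17⌋ = 2, remainder 11
⌊17/11⌋ = 1, remainder 6
⌊11/6⌋ = 1, remainder 5
⌊6/5⌋ = 1, remainder 1

1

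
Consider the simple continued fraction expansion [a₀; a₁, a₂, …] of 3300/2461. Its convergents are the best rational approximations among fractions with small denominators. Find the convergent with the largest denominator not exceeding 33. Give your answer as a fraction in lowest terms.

a_0 = 1: 1/1  (≤ bound)
a_1 = 2: 3/2  (≤ bound)
a_2 = 1: 4/3  (≤ bound)
a_3 = 13: 55/41  (> 33, stop)

4/3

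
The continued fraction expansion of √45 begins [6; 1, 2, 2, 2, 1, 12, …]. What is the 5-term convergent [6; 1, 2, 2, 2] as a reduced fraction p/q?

114/17

a_0 = 6: 6/1
a_1 = 1: 7/1
a_2 = 2: 20/3
a_3 = 2: 47/7
a_4 = 2: 114/17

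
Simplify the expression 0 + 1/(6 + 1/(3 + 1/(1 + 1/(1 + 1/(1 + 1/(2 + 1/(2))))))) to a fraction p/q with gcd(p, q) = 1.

69/433

Start with 2.
2 + 1/(2/1) = 2 + 1/2 = 5/2
1 + 1/(5/2) = 1 + 2/5 = 7/5
1 + 1/(7/5) = 1 + 5/7 = 12/7
1 + 1/(12/7) = 1 + 7/12 = 19/12
3 + 1/(19/12) = 3 + 12/19 = 69/19
6 + 1/(69/19) = 6 + 19/69 = 433/69
0 + 1/(433/69) = 0 + 69/433 = 69/433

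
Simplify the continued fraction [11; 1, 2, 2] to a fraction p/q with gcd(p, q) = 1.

a_0 = 11: 11/1
a_1 = 1: 12/1
a_2 = 2: 35/3
a_3 = 2: 82/7

82/7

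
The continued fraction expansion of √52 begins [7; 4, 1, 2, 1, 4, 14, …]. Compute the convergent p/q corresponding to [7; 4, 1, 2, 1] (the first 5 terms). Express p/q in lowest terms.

137/19

Start with 1.
2 + 1/(1/1) = 2 + 1/1 = 3/1
1 + 1/(3/1) = 1 + 1/3 = 4/3
4 + 1/(4/3) = 4 + 3/4 = 19/4
7 + 1/(19/4) = 7 + 4/19 = 137/19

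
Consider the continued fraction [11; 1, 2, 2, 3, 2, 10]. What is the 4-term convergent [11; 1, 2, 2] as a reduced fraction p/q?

Build up convergents one term at a time:
a_0 = 11: 11/1
a_1 = 1: 12/1
a_2 = 2: 35/3
a_3 = 2: 82/7

82/7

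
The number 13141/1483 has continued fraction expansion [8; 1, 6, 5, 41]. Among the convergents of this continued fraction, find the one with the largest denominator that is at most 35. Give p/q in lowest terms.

a_0 = 8: 8/1  (≤ bound)
a_1 = 1: 9/1  (≤ bound)
a_2 = 6: 62/7  (≤ bound)
a_3 = 5: 319/36  (> 35, stop)

62/7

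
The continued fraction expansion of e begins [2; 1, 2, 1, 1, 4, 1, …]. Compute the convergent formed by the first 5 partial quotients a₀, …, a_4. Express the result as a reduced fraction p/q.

Use the convergent recurrence hₖ = aₖ·hₖ₋₁ + hₖ₋₂ (and likewise for the denominators kₖ):
a_0 = 2: 2/1
a_1 = 1: 3/1
a_2 = 2: 8/3
a_3 = 1: 11/4
a_4 = 1: 19/7

19/7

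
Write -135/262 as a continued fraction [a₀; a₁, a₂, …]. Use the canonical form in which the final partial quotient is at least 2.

⌊-135/262⌋ = -1, remainder 127
⌊262/127⌋ = 2, remainder 8
⌊127/8⌋ = 15, remainder 7
⌊8/7⌋ = 1, remainder 1
⌊7/1⌋ = 7, remainder 0

[-1; 2, 15, 1, 7]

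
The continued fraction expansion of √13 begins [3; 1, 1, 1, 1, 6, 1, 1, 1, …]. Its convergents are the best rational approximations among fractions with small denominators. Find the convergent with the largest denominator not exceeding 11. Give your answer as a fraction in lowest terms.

a_0 = 3: 3/1  (≤ bound)
a_1 = 1: 4/1  (≤ bound)
a_2 = 1: 7/2  (≤ bound)
a_3 = 1: 11/3  (≤ bound)
a_4 = 1: 18/5  (≤ bound)
a_5 = 6: 119/33  (> 11, stop)

18/5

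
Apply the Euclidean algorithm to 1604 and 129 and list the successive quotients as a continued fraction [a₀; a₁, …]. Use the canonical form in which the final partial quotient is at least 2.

Repeatedly divide and take the remainder:
⌊1604/129⌋ = 12, remainder 56
⌊129/56⌋ = 2, remainder 17
⌊56/17⌋ = 3, remainder 5
⌊17/5⌋ = 3, remainder 2
⌊5/2⌋ = 2, remainder 1
⌊2/1⌋ = 2, remainder 0

[12; 2, 3, 3, 2, 2]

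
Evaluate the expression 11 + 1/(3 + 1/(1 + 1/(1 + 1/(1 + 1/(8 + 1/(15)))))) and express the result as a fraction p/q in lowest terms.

16189/1436

a_0 = 11: 11/1
a_1 = 3: 34/3
a_2 = 1: 45/4
a_3 = 1: 79/7
a_4 = 1: 124/11
a_5 = 8: 1071/95
a_6 = 15: 16189/1436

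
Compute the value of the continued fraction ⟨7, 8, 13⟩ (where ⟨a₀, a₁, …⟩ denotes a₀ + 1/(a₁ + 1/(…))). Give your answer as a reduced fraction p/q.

Compute successive convergents:
a_0 = 7: 7/1
a_1 = 8: 57/8
a_2 = 13: 748/105

748/105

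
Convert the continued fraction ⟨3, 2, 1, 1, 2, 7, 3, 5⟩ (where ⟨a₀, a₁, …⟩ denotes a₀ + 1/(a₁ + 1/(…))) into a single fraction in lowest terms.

Start with 5.
3 + 1/(5/1) = 3 + 1/5 = 16/5
7 + 1/(16/5) = 7 + 5/16 = 117/16
2 + 1/(117/16) = 2 + 16/117 = 250/117
1 + 1/(250/117) = 1 + 117/250 = 367/250
1 + 1/(367/250) = 1 + 250/367 = 617/367
2 + 1/(617/367) = 2 + 367/617 = 1601/617
3 + 1/(1601/617) = 3 + 617/1601 = 5420/1601

5420/1601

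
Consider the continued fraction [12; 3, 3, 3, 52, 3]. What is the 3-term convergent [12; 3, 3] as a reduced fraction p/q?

Compute successive convergents:
a_0 = 12: 12/1
a_1 = 3: 37/3
a_2 = 3: 123/10

123/10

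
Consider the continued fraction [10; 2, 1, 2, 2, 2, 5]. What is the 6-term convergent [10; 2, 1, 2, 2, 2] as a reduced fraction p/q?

Start with 2.
2 + 1/(2/1) = 2 + 1/2 = 5/2
2 + 1/(5/2) = 2 + 2/5 = 12/5
1 + 1/(12/5) = 1 + 5/12 = 17/12
2 + 1/(17/12) = 2 + 12/17 = 46/17
10 + 1/(46/17) = 10 + 17/46 = 477/46

477/46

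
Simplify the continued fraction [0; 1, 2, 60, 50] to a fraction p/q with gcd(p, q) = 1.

a_0 = 0: 0/1
a_1 = 1: 1/1
a_2 = 2: 2/3
a_3 = 60: 121/181
a_4 = 50: 6052/9053

6052/9053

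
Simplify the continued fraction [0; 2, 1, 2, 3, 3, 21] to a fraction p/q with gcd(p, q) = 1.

703/1896

Build up convergents one term at a time:
a_0 = 0: 0/1
a_1 = 2: 1/2
a_2 = 1: 1/3
a_3 = 2: 3/8
a_4 = 3: 10/27
a_5 = 3: 33/89
a_6 = 21: 703/1896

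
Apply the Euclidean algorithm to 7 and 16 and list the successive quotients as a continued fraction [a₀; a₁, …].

[0; 2, 3, 2]

7 ÷ 16 → quotient 0, remainder 7
16 ÷ 7 → quotient 2, remainder 2
7 ÷ 2 → quotient 3, remainder 1
2 ÷ 1 → quotient 2, remainder 0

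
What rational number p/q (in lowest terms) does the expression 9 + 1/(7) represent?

64/7

a_0 = 9: 9/1
a_1 = 7: 64/7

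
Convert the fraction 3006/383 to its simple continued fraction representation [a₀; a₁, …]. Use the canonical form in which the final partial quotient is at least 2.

[7; 1, 5, 1, 1, 1, 1, 11]

Apply division with remainder until the remainder is 0:
3006 ÷ 383 → quotient 7, remainder 325
383 ÷ 325 → quotient 1, remainder 58
325 ÷ 58 → quotient 5, remainder 35
58 ÷ 35 → quotient 1, remainder 23
35 ÷ 23 → quotient 1, remainder 12
23 ÷ 12 → quotient 1, remainder 11
12 ÷ 11 → quotient 1, remainder 1
11 ÷ 1 → quotient 11, remainder 0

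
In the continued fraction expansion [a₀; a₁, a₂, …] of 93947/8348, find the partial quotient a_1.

Run the Euclidean algorithm, recording each quotient:
93947 ÷ 8348 → quotient 11, remainder 2119
8348 ÷ 2119 → quotient 3, remainder 1991

3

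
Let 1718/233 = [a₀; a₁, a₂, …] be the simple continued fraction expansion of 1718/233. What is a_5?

3

⌊1718/233⌋ = 7, remainder 87
⌊233/87⌋ = 2, remainder 59
⌊87/59⌋ = 1, remainder 28
⌊59/28⌋ = 2, remainder 3
⌊28/3⌋ = 9, remainder 1
⌊3/1⌋ = 3, remainder 0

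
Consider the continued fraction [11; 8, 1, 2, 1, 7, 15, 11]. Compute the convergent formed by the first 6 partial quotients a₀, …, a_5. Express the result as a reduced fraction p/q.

Collapse the nested fraction from the inside out:
Start with 7.
1 + 1/(7/1) = 1 + 1/7 = 8/7
2 + 1/(8/7) = 2 + 7/8 = 23/8
1 + 1/(23/8) = 1 + 8/23 = 31/23
8 + 1/(31/23) = 8 + 23/31 = 271/31
11 + 1/(271/31) = 11 + 31/271 = 3012/271

3012/271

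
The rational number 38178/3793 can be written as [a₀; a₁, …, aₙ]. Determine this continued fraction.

Run the Euclidean algorithm, recording each quotient:
⌊38178/3793⌋ = 10, remainder 248
⌊3793/248⌋ = 15, remainder 73
⌊248/73⌋ = 3, remainder 29
⌊73/29⌋ = 2, remainder 15
⌊29/15⌋ = 1, remainder 14
⌊15/14⌋ = 1, remainder 1
⌊14/1⌋ = 14, remainder 0

[10; 15, 3, 2, 1, 1, 14]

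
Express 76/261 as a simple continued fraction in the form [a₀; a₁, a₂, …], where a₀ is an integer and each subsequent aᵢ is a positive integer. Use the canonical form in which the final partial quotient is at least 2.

Repeatedly divide and take the remainder:
76 ÷ 261 → quotient 0, remainder 76
261 ÷ 76 → quotient 3, remainder 33
76 ÷ 33 → quotient 2, remainder 10
33 ÷ 10 → quotient 3, remainder 3
10 ÷ 3 → quotient 3, remainder 1
3 ÷ 1 → quotient 3, remainder 0

[0; 3, 2, 3, 3, 3]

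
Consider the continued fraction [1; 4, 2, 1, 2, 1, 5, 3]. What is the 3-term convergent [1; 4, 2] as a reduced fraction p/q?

a_0 = 1: 1/1
a_1 = 4: 5/4
a_2 = 2: 11/9

11/9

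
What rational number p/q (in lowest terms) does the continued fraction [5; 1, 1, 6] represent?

72/13

Use the convergent recurrence hₖ = aₖ·hₖ₋₁ + hₖ₋₂ (and likewise for the denominators kₖ):
a_0 = 5: 5/1
a_1 = 1: 6/1
a_2 = 1: 11/2
a_3 = 6: 72/13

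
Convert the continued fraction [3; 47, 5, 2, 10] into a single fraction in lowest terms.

Work from the innermost term outward:
Start with 10.
2 + 1/(10/1) = 2 + 1/10 = 21/10
5 + 1/(21/10) = 5 + 10/21 = 115/21
47 + 1/(115/21) = 47 + 21/115 = 5426/115
3 + 1/(5426/115) = 3 + 115/5426 = 16393/5426

16393/5426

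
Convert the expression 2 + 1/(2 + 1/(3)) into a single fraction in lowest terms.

Collapse the nested fraction from the inside out:
Start with 3.
2 + 1/(3/1) = 2 + 1/3 = 7/3
2 + 1/(7/3) = 2 + 3/7 = 17/7

17/7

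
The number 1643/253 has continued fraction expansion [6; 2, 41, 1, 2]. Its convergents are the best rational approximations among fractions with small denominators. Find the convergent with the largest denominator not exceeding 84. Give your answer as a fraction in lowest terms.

539/83

List convergents until the denominator exceeds the bound:
a_0 = 6: 6/1  (≤ bound)
a_1 = 2: 13/2  (≤ bound)
a_2 = 41: 539/83  (≤ bound)
a_3 = 1: 552/85  (> 84, stop)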